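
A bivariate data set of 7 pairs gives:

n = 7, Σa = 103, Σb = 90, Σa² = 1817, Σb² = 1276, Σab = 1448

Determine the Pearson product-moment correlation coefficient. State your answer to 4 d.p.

r = (nΣab − ΣaΣb) / √[(nΣa² − (Σa)²)(nΣb² − (Σb)²)]
Numerator: 7×1448 − 103×90 = 866
Denominator: √[(12719 − 10609)(8932 − 8100)] = √[2110 × 832] = 1324.9604
r = 866 / 1324.9604 ≈ 0.6536

0.6536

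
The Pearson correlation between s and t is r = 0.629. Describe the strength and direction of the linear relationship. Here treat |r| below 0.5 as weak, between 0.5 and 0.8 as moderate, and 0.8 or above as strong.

moderate positive

r = 0.629 > 0 so the relationship is positive.
|r| = 0.629, which falls in the moderate range.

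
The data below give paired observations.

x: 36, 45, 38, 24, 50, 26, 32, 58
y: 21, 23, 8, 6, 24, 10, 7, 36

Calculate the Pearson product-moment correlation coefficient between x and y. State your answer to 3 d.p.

n = 8, Σx = 309, Σy = 135, Σx² = 12905, Σy² = 3091, Σxy = 6011
nΣxy − ΣxΣy = 48088 − 41715 = 6373
nΣx² − (Σx)² = 103240 − 95481 = 7759; nΣy² − (Σy)² = 24728 − 18225 = 6503
r = 6373 / √(7759 × 6503) = 6373 / 7103.2934 ≈ 0.897

0.897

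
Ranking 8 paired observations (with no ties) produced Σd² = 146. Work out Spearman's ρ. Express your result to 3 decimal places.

-0.738

ρ = 1 − 6Σd² / [n(n²−1)] = 1 − 6×146 / (8×63)
  = 1 − 876/504 = 1 − 1.7381 ≈ -0.738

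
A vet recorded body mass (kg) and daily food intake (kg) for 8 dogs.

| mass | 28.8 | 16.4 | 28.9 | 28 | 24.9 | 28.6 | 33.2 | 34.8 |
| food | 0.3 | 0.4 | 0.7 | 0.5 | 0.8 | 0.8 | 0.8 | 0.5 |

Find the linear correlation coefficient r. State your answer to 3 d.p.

0.259

n = 8, Σx = 223.6, Σy = 4.8, Σx² = 6468.86, Σy² = 3.16, Σxy = 136.19
nΣxy − ΣxΣy = 1089.52 − 1073.28 = 16.24
nΣx² − (Σx)² = 51750.88 − 49996.96 = 1753.92; nΣy² − (Σy)² = 25.28 − 23.04 = 2.24
r = 16.24 / √(1753.92 × 2.24) = 16.24 / 62.6800 ≈ 0.259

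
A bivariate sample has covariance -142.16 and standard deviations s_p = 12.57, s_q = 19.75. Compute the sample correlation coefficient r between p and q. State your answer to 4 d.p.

r = Cov(p,q) / (s_p · s_q) = -142.16 / (12.57 × 19.75)
  = -142.16 / 248.2575 ≈ -0.5726

-0.5726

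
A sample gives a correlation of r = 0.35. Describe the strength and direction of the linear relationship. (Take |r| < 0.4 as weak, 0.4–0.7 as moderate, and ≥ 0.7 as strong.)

r = 0.35 > 0 so the relationship is positive.
|r| = 0.35, which falls in the weak range.

weak positive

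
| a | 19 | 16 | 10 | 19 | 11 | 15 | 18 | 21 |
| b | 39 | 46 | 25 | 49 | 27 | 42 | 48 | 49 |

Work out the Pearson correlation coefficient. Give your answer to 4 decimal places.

n = 8, Σa = 129, Σb = 325, Σa² = 2189, Σb² = 13861, Σab = 5478
nΣab − ΣaΣb = 43824 − 41925 = 1899
nΣa² − (Σa)² = 17512 − 16641 = 871; nΣb² − (Σb)² = 110888 − 105625 = 5263
r = 1899 / √(871 × 5263) = 1899 / 2141.0448 ≈ 0.8870

0.8870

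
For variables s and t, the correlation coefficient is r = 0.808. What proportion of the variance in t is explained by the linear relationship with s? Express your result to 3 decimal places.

0.653

r² = (0.808)² = 0.653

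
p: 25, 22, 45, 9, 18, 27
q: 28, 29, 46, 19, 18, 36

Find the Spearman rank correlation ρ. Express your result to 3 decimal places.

0.886

Rank p: 4, 3, 6, 1, 2, 5
Rank q: 3, 4, 6, 2, 1, 5
d = rank(p) − rank(q): 1, -1, 0, -1, 1, 0; Σd² = 4
ρ = 1 − 6Σd² / [n(n²−1)] = 1 − 6×4 / (6×35) = 1 − 24/210 ≈ 0.886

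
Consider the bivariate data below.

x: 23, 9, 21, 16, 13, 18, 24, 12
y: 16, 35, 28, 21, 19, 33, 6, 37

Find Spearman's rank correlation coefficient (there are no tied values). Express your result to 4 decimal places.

Rank x: 7, 1, 6, 4, 3, 5, 8, 2
Rank y: 2, 7, 5, 4, 3, 6, 1, 8
d = rank(x) − rank(y): 5, -6, 1, 0, 0, -1, 7, -6; Σd² = 148
ρ = 1 − 6Σd² / [n(n²−1)] = 1 − 6×148 / (8×63) = 1 − 888/504 ≈ -0.7619

-0.7619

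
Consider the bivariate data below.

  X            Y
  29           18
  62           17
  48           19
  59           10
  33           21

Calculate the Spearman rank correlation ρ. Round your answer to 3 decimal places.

Rank X: 1, 5, 3, 4, 2
Rank Y: 3, 2, 4, 1, 5
d = rank(X) − rank(Y): -2, 3, -1, 3, -3; Σd² = 32
ρ = 1 − 6Σd² / [n(n²−1)] = 1 − 6×32 / (5×24) = 1 − 192/120 ≈ -0.600

-0.600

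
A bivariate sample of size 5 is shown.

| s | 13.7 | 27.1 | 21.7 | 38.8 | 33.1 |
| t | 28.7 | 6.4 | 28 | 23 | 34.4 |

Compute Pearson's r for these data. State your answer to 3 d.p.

n = 5, Σs = 134.4, Σt = 120.5, Σs² = 3994.04, Σt² = 3361.01, Σst = 3205.27
nΣst − ΣsΣt = 16026.35 − 16195.2 = -168.85
nΣs² − (Σs)² = 19970.2 − 18063.36 = 1906.84; nΣt² − (Σt)² = 16805.05 − 14520.25 = 2284.8
r = -168.85 / √(1906.84 × 2284.8) = -168.85 / 2087.2825 ≈ -0.081

-0.081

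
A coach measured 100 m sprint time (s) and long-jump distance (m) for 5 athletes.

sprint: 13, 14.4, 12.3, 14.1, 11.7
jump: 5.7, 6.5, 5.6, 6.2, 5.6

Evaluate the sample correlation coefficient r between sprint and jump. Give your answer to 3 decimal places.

0.935

n = 5, Σx = 65.5, Σy = 29.6, Σx² = 863.35, Σy² = 175.9, Σxy = 389.52
nΣxy − ΣxΣy = 1947.6 − 1938.8 = 8.8
nΣx² − (Σx)² = 4316.75 − 4290.25 = 26.5; nΣy² − (Σy)² = 879.5 − 876.16 = 3.34
r = 8.8 / √(26.5 × 3.34) = 8.8 / 9.4080 ≈ 0.935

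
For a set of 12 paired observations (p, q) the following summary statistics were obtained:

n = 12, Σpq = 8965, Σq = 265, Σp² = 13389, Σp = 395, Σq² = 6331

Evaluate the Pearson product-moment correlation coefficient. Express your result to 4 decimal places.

r = (nΣpq − ΣpΣq) / √[(nΣp² − (Σp)²)(nΣq² − (Σq)²)]
Numerator: 12×8965 − 395×265 = 2905
Denominator: √[(160668 − 156025)(75972 − 70225)] = √[4643 × 5747] = 5165.5901
r = 2905 / 5165.5901 ≈ 0.5624

0.5624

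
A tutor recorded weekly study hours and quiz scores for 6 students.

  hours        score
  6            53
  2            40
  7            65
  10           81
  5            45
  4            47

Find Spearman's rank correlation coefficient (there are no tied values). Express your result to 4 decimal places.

Rank hours: 4, 1, 5, 6, 3, 2
Rank score: 4, 1, 5, 6, 2, 3
d = rank(hours) − rank(score): 0, 0, 0, 0, 1, -1; Σd² = 2
ρ = 1 − 6Σd² / [n(n²−1)] = 1 − 6×2 / (6×35) = 1 − 12/210 ≈ 0.9429

0.9429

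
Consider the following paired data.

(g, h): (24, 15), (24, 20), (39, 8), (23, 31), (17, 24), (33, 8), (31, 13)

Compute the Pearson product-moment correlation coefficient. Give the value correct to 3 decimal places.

-0.810

n = 7, Σg = 191, Σh = 119, Σg² = 5541, Σh² = 2459, Σgh = 2940
nΣgh − ΣgΣh = 20580 − 22729 = -2149
nΣg² − (Σg)² = 38787 − 36481 = 2306; nΣh² − (Σh)² = 17213 − 14161 = 3052
r = -2149 / √(2306 × 3052) = -2149 / 2652.9063 ≈ -0.810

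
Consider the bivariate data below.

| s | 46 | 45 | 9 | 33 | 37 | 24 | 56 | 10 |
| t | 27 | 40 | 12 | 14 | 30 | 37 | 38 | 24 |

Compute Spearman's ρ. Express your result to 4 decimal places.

Rank s: 7, 6, 1, 4, 5, 3, 8, 2
Rank t: 4, 8, 1, 2, 5, 6, 7, 3
d = rank(s) − rank(t): 3, -2, 0, 2, 0, -3, 1, -1; Σd² = 28
ρ = 1 − 6Σd² / [n(n²−1)] = 1 − 6×28 / (8×63) = 1 − 168/504 ≈ 0.6667

0.6667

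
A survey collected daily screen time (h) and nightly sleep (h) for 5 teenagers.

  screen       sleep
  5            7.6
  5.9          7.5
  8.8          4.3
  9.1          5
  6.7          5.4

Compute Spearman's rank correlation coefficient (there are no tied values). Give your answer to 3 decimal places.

-0.900

Rank screen: 1, 2, 4, 5, 3
Rank sleep: 5, 4, 1, 2, 3
d = rank(screen) − rank(sleep): -4, -2, 3, 3, 0; Σd² = 38
ρ = 1 − 6Σd² / [n(n²−1)] = 1 − 6×38 / (5×24) = 1 − 228/120 ≈ -0.900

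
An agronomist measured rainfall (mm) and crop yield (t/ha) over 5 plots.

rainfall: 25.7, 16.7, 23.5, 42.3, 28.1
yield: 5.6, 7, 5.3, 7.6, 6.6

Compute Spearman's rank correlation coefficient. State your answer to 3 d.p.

0.400

Rank rainfall: 3, 1, 2, 5, 4
Rank yield: 2, 4, 1, 5, 3
d = rank(rainfall) − rank(yield): 1, -3, 1, 0, 1; Σd² = 12
ρ = 1 − 6Σd² / [n(n²−1)] = 1 − 6×12 / (5×24) = 1 − 72/120 ≈ 0.400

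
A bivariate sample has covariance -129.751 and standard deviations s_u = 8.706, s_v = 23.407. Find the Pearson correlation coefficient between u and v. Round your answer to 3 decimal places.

r = Cov(u,v) / (s_u · s_v) = -129.751 / (8.706 × 23.407)
  = -129.751 / 203.7813 ≈ -0.637

-0.637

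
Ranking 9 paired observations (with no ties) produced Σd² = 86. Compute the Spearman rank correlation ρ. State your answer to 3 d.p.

ρ = 1 − 6Σd² / [n(n²−1)] = 1 − 6×86 / (9×80)
  = 1 − 516/720 = 1 − 0.7167 ≈ 0.283

0.283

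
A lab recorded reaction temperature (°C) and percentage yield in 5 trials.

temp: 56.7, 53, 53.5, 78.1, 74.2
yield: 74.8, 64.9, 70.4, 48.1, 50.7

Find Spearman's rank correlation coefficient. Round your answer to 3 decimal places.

-0.600

Rank temp: 3, 1, 2, 5, 4
Rank yield: 5, 3, 4, 1, 2
d = rank(temp) − rank(yield): -2, -2, -2, 4, 2; Σd² = 32
ρ = 1 − 6Σd² / [n(n²−1)] = 1 − 6×32 / (5×24) = 1 − 192/120 ≈ -0.600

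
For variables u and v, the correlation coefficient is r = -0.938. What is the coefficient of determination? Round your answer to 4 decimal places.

0.8798

r² = (-0.938)² = 0.8798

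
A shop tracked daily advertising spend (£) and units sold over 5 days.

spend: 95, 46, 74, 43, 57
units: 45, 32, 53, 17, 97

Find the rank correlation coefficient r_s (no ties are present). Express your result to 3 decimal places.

Rank spend: 5, 2, 4, 1, 3
Rank units: 3, 2, 4, 1, 5
d = rank(spend) − rank(units): 2, 0, 0, 0, -2; Σd² = 8
ρ = 1 − 6Σd² / [n(n²−1)] = 1 − 6×8 / (5×24) = 1 − 48/120 ≈ 0.600

0.600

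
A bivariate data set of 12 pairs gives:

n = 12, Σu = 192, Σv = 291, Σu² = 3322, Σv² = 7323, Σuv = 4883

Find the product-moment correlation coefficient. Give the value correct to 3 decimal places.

0.880

r = (nΣuv − ΣuΣv) / √[(nΣu² − (Σu)²)(nΣv² − (Σv)²)]
Numerator: 12×4883 − 192×291 = 2724
Denominator: √[(39864 − 36864)(87876 − 84681)] = √[3000 × 3195] = 3095.9651
r = 2724 / 3095.9651 ≈ 0.880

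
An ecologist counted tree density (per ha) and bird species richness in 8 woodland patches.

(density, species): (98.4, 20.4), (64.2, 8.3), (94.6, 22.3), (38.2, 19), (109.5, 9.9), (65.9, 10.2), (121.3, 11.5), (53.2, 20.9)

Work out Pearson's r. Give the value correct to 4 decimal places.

-0.2020

n = 8, Σx = 645.3, Σy = 122.5, Σx² = 58089.59, Σy² = 2114.45, Σxy = 9638.66
nΣxy − ΣxΣy = 77109.28 − 79049.25 = -1939.97
nΣx² − (Σx)² = 464716.72 − 416412.09 = 48304.63; nΣy² − (Σy)² = 16915.6 − 15006.25 = 1909.35
r = -1939.97 / √(48304.63 × 1909.35) = -1939.97 / 9603.6683 ≈ -0.2020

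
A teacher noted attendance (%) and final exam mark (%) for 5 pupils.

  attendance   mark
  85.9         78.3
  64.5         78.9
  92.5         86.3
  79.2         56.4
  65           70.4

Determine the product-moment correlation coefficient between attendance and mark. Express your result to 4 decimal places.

n = 5, Σx = 387.1, Σy = 370.3, Σx² = 30592.95, Σy² = 27940.91, Σxy = 28840.65
nΣxy − ΣxΣy = 144203.25 − 143343.13 = 860.12
nΣx² − (Σx)² = 152964.75 − 149846.41 = 3118.34; nΣy² − (Σy)² = 139704.55 − 137122.09 = 2582.46
r = 860.12 / √(3118.34 × 2582.46) = 860.12 / 2837.7788 ≈ 0.3031

0.3031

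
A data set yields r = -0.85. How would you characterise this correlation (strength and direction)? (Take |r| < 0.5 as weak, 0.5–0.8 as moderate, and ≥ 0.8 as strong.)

r = -0.85 < 0 so the relationship is negative.
|r| = 0.85, which falls in the strong range.

strong negative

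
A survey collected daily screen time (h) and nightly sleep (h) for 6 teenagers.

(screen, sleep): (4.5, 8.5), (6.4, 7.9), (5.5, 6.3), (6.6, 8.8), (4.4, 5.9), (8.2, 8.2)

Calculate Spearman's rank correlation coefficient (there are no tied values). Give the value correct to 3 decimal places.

0.543

Rank screen: 2, 4, 3, 5, 1, 6
Rank sleep: 5, 3, 2, 6, 1, 4
d = rank(screen) − rank(sleep): -3, 1, 1, -1, 0, 2; Σd² = 16
ρ = 1 − 6Σd² / [n(n²−1)] = 1 − 6×16 / (6×35) = 1 − 96/210 ≈ 0.543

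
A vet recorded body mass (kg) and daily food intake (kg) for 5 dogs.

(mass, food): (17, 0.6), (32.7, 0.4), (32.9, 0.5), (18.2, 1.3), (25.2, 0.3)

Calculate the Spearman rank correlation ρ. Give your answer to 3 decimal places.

-0.500

Rank mass: 1, 4, 5, 2, 3
Rank food: 4, 2, 3, 5, 1
d = rank(mass) − rank(food): -3, 2, 2, -3, 2; Σd² = 30
ρ = 1 − 6Σd² / [n(n²−1)] = 1 − 6×30 / (5×24) = 1 − 180/120 ≈ -0.500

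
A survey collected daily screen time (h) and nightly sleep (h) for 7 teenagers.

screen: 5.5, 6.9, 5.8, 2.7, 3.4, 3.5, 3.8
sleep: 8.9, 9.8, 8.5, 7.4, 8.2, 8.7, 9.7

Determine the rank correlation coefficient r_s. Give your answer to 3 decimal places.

0.750

Rank screen: 5, 7, 6, 1, 2, 3, 4
Rank sleep: 5, 7, 3, 1, 2, 4, 6
d = rank(screen) − rank(sleep): 0, 0, 3, 0, 0, -1, -2; Σd² = 14
ρ = 1 − 6Σd² / [n(n²−1)] = 1 − 6×14 / (7×48) = 1 − 84/336 ≈ 0.750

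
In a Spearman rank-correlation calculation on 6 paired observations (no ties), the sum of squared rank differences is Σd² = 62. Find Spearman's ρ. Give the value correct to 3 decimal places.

-0.771

ρ = 1 − 6Σd² / [n(n²−1)] = 1 − 6×62 / (6×35)
  = 1 − 372/210 = 1 − 1.7714 ≈ -0.771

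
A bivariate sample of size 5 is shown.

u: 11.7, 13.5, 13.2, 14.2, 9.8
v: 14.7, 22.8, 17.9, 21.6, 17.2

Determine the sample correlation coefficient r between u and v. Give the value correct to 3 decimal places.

0.676

n = 5, Σu = 62.4, Σv = 94.2, Σu² = 791.06, Σv² = 1818.74, Σuv = 1191.35
nΣuv − ΣuΣv = 5956.75 − 5878.08 = 78.67
nΣu² − (Σu)² = 3955.3 − 3893.76 = 61.54; nΣv² − (Σv)² = 9093.7 − 8873.64 = 220.06
r = 78.67 / √(61.54 × 220.06) = 78.67 / 116.3722 ≈ 0.676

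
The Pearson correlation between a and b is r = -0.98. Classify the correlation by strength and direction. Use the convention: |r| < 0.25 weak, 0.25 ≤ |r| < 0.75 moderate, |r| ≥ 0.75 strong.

strong negative

r = -0.98 < 0 so the relationship is negative.
|r| = 0.98, which falls in the strong range.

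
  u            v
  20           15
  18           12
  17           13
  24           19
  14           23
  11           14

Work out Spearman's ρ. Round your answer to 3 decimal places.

0.086

Rank u: 5, 4, 3, 6, 2, 1
Rank v: 4, 1, 2, 5, 6, 3
d = rank(u) − rank(v): 1, 3, 1, 1, -4, -2; Σd² = 32
ρ = 1 − 6Σd² / [n(n²−1)] = 1 − 6×32 / (6×35) = 1 − 192/210 ≈ 0.086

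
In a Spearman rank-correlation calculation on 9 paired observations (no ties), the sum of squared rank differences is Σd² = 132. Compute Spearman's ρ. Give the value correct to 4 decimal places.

ρ = 1 − 6Σd² / [n(n²−1)] = 1 − 6×132 / (9×80)
  = 1 − 792/720 = 1 − 1.10000 ≈ -0.1000

-0.1000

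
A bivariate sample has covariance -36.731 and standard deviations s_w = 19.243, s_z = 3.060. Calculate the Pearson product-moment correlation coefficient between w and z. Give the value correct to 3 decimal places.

r = Cov(w,z) / (s_w · s_z) = -36.731 / (19.243 × 3.060)
  = -36.731 / 58.8836 ≈ -0.624

-0.624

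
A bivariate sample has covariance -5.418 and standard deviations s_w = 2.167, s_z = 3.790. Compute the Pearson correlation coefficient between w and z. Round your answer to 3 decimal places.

r = Cov(w,z) / (s_w · s_z) = -5.418 / (2.167 × 3.790)
  = -5.418 / 8.2129 ≈ -0.660

-0.660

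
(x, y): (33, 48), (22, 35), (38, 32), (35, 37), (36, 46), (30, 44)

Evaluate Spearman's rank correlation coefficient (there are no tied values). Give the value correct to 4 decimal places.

-0.1429

Rank x: 3, 1, 6, 4, 5, 2
Rank y: 6, 2, 1, 3, 5, 4
d = rank(x) − rank(y): -3, -1, 5, 1, 0, -2; Σd² = 40
ρ = 1 − 6Σd² / [n(n²−1)] = 1 − 6×40 / (6×35) = 1 − 240/210 ≈ -0.1429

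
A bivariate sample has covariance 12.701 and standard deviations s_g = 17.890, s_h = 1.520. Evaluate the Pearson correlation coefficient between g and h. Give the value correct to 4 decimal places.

0.4671

r = Cov(g,h) / (s_g · s_h) = 12.701 / (17.890 × 1.520)
  = 12.701 / 27.1928 ≈ 0.4671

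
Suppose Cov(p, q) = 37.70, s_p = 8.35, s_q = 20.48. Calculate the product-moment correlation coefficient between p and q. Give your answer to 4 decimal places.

r = Cov(p,q) / (s_p · s_q) = 37.70 / (8.35 × 20.48)
  = 37.70 / 171.0080 ≈ 0.2205

0.2205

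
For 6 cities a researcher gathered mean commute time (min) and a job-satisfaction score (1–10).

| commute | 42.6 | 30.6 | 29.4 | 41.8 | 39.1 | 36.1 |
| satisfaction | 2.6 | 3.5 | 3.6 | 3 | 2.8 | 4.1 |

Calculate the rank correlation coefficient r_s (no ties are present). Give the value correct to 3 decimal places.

Rank commute: 6, 2, 1, 5, 4, 3
Rank satisfaction: 1, 4, 5, 3, 2, 6
d = rank(commute) − rank(satisfaction): 5, -2, -4, 2, 2, -3; Σd² = 62
ρ = 1 − 6Σd² / [n(n²−1)] = 1 − 6×62 / (6×35) = 1 − 372/210 ≈ -0.771

-0.771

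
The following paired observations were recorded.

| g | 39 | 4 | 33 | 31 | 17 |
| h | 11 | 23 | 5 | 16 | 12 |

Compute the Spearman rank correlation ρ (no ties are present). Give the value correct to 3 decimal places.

Rank g: 5, 1, 4, 3, 2
Rank h: 2, 5, 1, 4, 3
d = rank(g) − rank(h): 3, -4, 3, -1, -1; Σd² = 36
ρ = 1 − 6Σd² / [n(n²−1)] = 1 − 6×36 / (5×24) = 1 − 216/120 ≈ -0.800

-0.800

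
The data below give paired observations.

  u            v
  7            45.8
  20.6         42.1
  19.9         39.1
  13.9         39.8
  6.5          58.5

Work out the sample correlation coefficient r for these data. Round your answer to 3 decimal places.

n = 5, Σu = 67.9, Σv = 225.3, Σu² = 1104.83, Σv² = 10405.15, Σuv = 2899.42
nΣuv − ΣuΣv = 14497.1 − 15297.87 = -800.77
nΣu² − (Σu)² = 5524.15 − 4610.41 = 913.74; nΣv² − (Σv)² = 52025.75 − 50760.09 = 1265.66
r = -800.77 / √(913.74 × 1265.66) = -800.77 / 1075.3995 ≈ -0.745

-0.745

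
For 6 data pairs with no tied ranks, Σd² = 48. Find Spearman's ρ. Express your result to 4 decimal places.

ρ = 1 − 6Σd² / [n(n²−1)] = 1 − 6×48 / (6×35)
  = 1 − 288/210 = 1 − 1.37143 ≈ -0.3714

-0.3714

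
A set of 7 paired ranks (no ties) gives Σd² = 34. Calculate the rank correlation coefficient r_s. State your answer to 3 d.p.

ρ = 1 − 6Σd² / [n(n²−1)] = 1 − 6×34 / (7×48)
  = 1 − 204/336 = 1 − 0.6071 ≈ 0.393

0.393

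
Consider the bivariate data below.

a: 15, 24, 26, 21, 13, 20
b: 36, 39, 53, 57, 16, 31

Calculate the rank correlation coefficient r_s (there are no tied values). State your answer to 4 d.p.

Rank a: 2, 5, 6, 4, 1, 3
Rank b: 3, 4, 5, 6, 1, 2
d = rank(a) − rank(b): -1, 1, 1, -2, 0, 1; Σd² = 8
ρ = 1 − 6Σd² / [n(n²−1)] = 1 − 6×8 / (6×35) = 1 − 48/210 ≈ 0.7714

0.7714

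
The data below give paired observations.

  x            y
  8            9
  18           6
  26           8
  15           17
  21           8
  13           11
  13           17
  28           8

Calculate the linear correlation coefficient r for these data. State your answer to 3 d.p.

n = 8, Σx = 142, Σy = 84, Σx² = 2852, Σy² = 1008, Σxy = 1399
nΣxy − ΣxΣy = 11192 − 11928 = -736
nΣx² − (Σx)² = 22816 − 20164 = 2652; nΣy² − (Σy)² = 8064 − 7056 = 1008
r = -736 / √(2652 × 1008) = -736 / 1634.9972 ≈ -0.450

-0.450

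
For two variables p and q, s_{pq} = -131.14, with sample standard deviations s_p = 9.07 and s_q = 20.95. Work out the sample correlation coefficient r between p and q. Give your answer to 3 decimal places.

-0.690

r = Cov(p,q) / (s_p · s_q) = -131.14 / (9.07 × 20.95)
  = -131.14 / 190.0165 ≈ -0.690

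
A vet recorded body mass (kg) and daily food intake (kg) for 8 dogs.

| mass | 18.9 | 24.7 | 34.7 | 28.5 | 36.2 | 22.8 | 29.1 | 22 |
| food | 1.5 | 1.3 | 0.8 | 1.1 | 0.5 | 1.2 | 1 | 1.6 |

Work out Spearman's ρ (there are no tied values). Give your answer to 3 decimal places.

-0.952

Rank mass: 1, 4, 7, 5, 8, 3, 6, 2
Rank food: 7, 6, 2, 4, 1, 5, 3, 8
d = rank(mass) − rank(food): -6, -2, 5, 1, 7, -2, 3, -6; Σd² = 164
ρ = 1 − 6Σd² / [n(n²−1)] = 1 − 6×164 / (8×63) = 1 − 984/504 ≈ -0.952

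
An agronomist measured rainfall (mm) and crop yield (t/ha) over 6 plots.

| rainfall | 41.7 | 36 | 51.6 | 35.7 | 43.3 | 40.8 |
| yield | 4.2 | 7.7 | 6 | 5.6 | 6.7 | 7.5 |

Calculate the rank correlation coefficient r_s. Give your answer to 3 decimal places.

-0.143

Rank rainfall: 4, 2, 6, 1, 5, 3
Rank yield: 1, 6, 3, 2, 4, 5
d = rank(rainfall) − rank(yield): 3, -4, 3, -1, 1, -2; Σd² = 40
ρ = 1 − 6Σd² / [n(n²−1)] = 1 − 6×40 / (6×35) = 1 − 240/210 ≈ -0.143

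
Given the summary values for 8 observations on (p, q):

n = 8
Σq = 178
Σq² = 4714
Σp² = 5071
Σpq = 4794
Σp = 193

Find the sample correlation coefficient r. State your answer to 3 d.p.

0.894

r = (nΣpq − ΣpΣq) / √[(nΣp² − (Σp)²)(nΣq² − (Σq)²)]
Numerator: 8×4794 − 193×178 = 3998
Denominator: √[(40568 − 37249)(37712 − 31684)] = √[3319 × 6028] = 4472.9109
r = 3998 / 4472.9109 ≈ 0.894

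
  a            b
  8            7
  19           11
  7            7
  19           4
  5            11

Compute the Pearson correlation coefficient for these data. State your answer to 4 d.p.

n = 5, Σa = 58, Σb = 40, Σa² = 860, Σb² = 356, Σab = 445
nΣab − ΣaΣb = 2225 − 2320 = -95
nΣa² − (Σa)² = 4300 − 3364 = 936; nΣb² − (Σb)² = 1780 − 1600 = 180
r = -95 / √(936 × 180) = -95 / 410.4632 ≈ -0.2314

-0.2314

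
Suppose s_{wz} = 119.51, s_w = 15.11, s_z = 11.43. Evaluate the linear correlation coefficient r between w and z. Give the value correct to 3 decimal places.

r = Cov(w,z) / (s_w · s_z) = 119.51 / (15.11 × 11.43)
  = 119.51 / 172.7073 ≈ 0.692

0.692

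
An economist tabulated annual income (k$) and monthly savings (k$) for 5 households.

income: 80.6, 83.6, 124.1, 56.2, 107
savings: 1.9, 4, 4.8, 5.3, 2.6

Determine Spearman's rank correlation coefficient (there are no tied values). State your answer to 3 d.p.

Rank income: 2, 3, 5, 1, 4
Rank savings: 1, 3, 4, 5, 2
d = rank(income) − rank(savings): 1, 0, 1, -4, 2; Σd² = 22
ρ = 1 − 6Σd² / [n(n²−1)] = 1 − 6×22 / (5×24) = 1 − 132/120 ≈ -0.100

-0.100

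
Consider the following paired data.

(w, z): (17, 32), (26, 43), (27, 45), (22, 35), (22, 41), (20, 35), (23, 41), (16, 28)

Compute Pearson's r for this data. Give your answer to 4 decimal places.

n = 8, Σw = 173, Σz = 300, Σw² = 3847, Σz² = 11494, Σwz = 6640
nΣwz − ΣwΣz = 53120 − 51900 = 1220
nΣw² − (Σw)² = 30776 − 29929 = 847; nΣz² − (Σz)² = 91952 − 90000 = 1952
r = 1220 / √(847 × 1952) = 1220 / 1285.8242 ≈ 0.9488

0.9488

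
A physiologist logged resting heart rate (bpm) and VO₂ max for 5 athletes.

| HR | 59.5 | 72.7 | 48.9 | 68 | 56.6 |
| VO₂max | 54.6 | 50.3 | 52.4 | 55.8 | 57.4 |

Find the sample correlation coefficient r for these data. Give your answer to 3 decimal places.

-0.259

n = 5, Σx = 305.7, Σy = 270.5, Σx² = 19044.31, Σy² = 14665.41, Σxy = 16511.11
nΣxy − ΣxΣy = 82555.55 − 82691.85 = -136.3
nΣx² − (Σx)² = 95221.55 − 93452.49 = 1769.06; nΣy² − (Σy)² = 73327.05 − 73170.25 = 156.8
r = -136.3 / √(1769.06 × 156.8) = -136.3 / 526.6769 ≈ -0.259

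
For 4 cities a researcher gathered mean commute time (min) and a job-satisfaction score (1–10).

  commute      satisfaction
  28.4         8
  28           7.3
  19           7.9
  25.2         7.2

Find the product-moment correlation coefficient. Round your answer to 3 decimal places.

-0.267

n = 4, Σx = 100.6, Σy = 30.4, Σx² = 2586.6, Σy² = 231.54, Σxy = 763.14
nΣxy − ΣxΣy = 3052.56 − 3058.24 = -5.68
nΣx² − (Σx)² = 10346.4 − 10120.36 = 226.04; nΣy² − (Σy)² = 926.16 − 924.16 = 2
r = -5.68 / √(226.04 × 2) = -5.68 / 21.2622 ≈ -0.267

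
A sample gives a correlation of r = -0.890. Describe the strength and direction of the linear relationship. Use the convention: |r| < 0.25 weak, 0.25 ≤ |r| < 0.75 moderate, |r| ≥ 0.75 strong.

strong negative

r = -0.890 < 0 so the relationship is negative.
|r| = 0.890, which falls in the strong range.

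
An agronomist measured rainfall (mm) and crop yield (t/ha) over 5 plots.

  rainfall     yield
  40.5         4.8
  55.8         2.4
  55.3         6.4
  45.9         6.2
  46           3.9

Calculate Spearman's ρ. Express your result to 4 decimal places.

Rank rainfall: 1, 5, 4, 2, 3
Rank yield: 3, 1, 5, 4, 2
d = rank(rainfall) − rank(yield): -2, 4, -1, -2, 1; Σd² = 26
ρ = 1 − 6Σd² / [n(n²−1)] = 1 − 6×26 / (5×24) = 1 − 156/120 ≈ -0.3000

-0.3000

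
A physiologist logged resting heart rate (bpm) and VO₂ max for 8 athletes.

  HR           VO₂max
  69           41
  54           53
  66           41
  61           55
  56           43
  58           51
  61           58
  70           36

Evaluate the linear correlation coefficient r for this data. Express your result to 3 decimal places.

n = 8, Σx = 495, Σy = 378, Σx² = 30875, Σy² = 18306, Σxy = 23176
nΣxy − ΣxΣy = 185408 − 187110 = -1702
nΣx² − (Σx)² = 247000 − 245025 = 1975; nΣy² − (Σy)² = 146448 − 142884 = 3564
r = -1702 / √(1975 × 3564) = -1702 / 2653.0925 ≈ -0.642

-0.642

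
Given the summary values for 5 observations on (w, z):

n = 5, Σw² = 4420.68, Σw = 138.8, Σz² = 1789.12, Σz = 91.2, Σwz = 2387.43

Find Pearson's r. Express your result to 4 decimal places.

-0.5403

r = (nΣwz − ΣwΣz) / √[(nΣw² − (Σw)²)(nΣz² − (Σz)²)]
Numerator: 5×2387.43 − 138.8×91.2 = -721.41
Denominator: √[(22103.4 − 19265.44)(8945.6 − 8317.44)] = √[2837.96 × 628.16] = 1335.1753
r = -721.41 / 1335.1753 ≈ -0.5403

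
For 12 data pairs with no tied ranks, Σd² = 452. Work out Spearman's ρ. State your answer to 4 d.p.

-0.5804

ρ = 1 − 6Σd² / [n(n²−1)] = 1 − 6×452 / (12×143)
  = 1 − 2712/1716 = 1 − 1.58042 ≈ -0.5804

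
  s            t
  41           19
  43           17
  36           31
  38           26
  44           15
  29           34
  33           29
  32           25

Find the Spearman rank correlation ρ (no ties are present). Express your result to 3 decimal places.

-0.833

Rank s: 6, 7, 4, 5, 8, 1, 3, 2
Rank t: 3, 2, 7, 5, 1, 8, 6, 4
d = rank(s) − rank(t): 3, 5, -3, 0, 7, -7, -3, -2; Σd² = 154
ρ = 1 − 6Σd² / [n(n²−1)] = 1 − 6×154 / (8×63) = 1 − 924/504 ≈ -0.833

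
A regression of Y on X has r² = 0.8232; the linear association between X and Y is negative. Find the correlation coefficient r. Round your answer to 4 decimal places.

-0.9073

|r| = √0.8232 = 0.9073
The association is negative, so r = −0.9073.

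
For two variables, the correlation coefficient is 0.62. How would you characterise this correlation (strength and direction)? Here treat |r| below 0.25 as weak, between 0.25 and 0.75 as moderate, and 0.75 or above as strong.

moderate positive

r = 0.62 > 0 so the relationship is positive.
|r| = 0.62, which falls in the moderate range.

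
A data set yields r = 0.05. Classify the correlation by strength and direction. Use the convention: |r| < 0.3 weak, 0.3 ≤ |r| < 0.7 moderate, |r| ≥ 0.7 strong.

weak positive

r = 0.05 > 0 so the relationship is positive.
|r| = 0.05, which falls in the weak range.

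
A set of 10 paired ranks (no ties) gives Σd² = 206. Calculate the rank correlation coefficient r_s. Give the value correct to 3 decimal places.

ρ = 1 − 6Σd² / [n(n²−1)] = 1 − 6×206 / (10×99)
  = 1 − 1236/990 = 1 − 1.2485 ≈ -0.248

-0.248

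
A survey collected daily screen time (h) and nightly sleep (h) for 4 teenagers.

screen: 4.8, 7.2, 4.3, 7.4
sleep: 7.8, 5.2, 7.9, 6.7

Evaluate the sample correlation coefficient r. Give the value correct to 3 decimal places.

n = 4, Σx = 23.7, Σy = 27.6, Σx² = 148.13, Σy² = 195.18, Σxy = 158.43
nΣxy − ΣxΣy = 633.72 − 654.12 = -20.4
nΣx² − (Σx)² = 592.52 − 561.69 = 30.83; nΣy² − (Σy)² = 780.72 − 761.76 = 18.96
r = -20.4 / √(30.83 × 18.96) = -20.4 / 24.1772 ≈ -0.844

-0.844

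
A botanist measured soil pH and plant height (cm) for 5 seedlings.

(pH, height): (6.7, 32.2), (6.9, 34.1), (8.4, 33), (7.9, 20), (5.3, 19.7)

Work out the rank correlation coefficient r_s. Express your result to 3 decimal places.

0.500

Rank pH: 2, 3, 5, 4, 1
Rank height: 3, 5, 4, 2, 1
d = rank(pH) − rank(height): -1, -2, 1, 2, 0; Σd² = 10
ρ = 1 − 6Σd² / [n(n²−1)] = 1 − 6×10 / (5×24) = 1 − 60/120 ≈ 0.500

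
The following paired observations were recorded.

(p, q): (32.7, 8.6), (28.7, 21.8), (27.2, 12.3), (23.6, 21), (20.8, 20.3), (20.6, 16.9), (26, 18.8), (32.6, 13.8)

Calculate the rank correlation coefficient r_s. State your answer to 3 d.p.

Rank p: 8, 6, 5, 3, 2, 1, 4, 7
Rank q: 1, 8, 2, 7, 6, 4, 5, 3
d = rank(p) − rank(q): 7, -2, 3, -4, -4, -3, -1, 4; Σd² = 120
ρ = 1 − 6Σd² / [n(n²−1)] = 1 − 6×120 / (8×63) = 1 − 720/504 ≈ -0.429

-0.429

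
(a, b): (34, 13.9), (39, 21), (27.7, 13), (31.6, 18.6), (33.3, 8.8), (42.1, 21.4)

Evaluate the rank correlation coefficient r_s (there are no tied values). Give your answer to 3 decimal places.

0.714

Rank a: 4, 5, 1, 2, 3, 6
Rank b: 3, 5, 2, 4, 1, 6
d = rank(a) − rank(b): 1, 0, -1, -2, 2, 0; Σd² = 10
ρ = 1 − 6Σd² / [n(n²−1)] = 1 − 6×10 / (6×35) = 1 − 60/210 ≈ 0.714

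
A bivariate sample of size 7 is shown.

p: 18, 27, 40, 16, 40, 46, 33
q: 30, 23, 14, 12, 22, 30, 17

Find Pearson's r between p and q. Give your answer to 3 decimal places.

0.165

n = 7, Σp = 220, Σq = 148, Σp² = 7714, Σq² = 3442, Σpq = 4734
nΣpq − ΣpΣq = 33138 − 32560 = 578
nΣp² − (Σp)² = 53998 − 48400 = 5598; nΣq² − (Σq)² = 24094 − 21904 = 2190
r = 578 / √(5598 × 2190) = 578 / 3501.3740 ≈ 0.165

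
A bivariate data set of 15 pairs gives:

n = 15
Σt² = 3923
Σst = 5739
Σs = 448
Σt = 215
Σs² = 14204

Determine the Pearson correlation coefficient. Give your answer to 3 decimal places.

-0.820

r = (nΣst − ΣsΣt) / √[(nΣs² − (Σs)²)(nΣt² − (Σt)²)]
Numerator: 15×5739 − 448×215 = -10235
Denominator: √[(213060 − 200704)(58845 − 46225)] = √[12356 × 12620] = 12487.3024
r = -10235 / 12487.3024 ≈ -0.820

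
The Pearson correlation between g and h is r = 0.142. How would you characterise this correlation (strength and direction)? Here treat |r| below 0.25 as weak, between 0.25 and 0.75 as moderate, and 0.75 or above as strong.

weak positive

r = 0.142 > 0 so the relationship is positive.
|r| = 0.142, which falls in the weak range.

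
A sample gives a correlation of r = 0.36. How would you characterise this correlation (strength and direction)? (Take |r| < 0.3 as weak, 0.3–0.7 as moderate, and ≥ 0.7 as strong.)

moderate positive

r = 0.36 > 0 so the relationship is positive.
|r| = 0.36, which falls in the moderate range.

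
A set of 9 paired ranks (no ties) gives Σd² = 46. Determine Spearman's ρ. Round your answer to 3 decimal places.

0.617

ρ = 1 − 6Σd² / [n(n²−1)] = 1 − 6×46 / (9×80)
  = 1 − 276/720 = 1 − 0.3833 ≈ 0.617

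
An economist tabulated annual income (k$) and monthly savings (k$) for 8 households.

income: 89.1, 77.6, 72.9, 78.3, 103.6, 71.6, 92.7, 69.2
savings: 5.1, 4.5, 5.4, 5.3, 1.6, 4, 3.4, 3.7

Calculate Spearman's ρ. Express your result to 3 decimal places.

-0.333

Rank income: 6, 4, 3, 5, 8, 2, 7, 1
Rank savings: 6, 5, 8, 7, 1, 4, 2, 3
d = rank(income) − rank(savings): 0, -1, -5, -2, 7, -2, 5, -2; Σd² = 112
ρ = 1 − 6Σd² / [n(n²−1)] = 1 − 6×112 / (8×63) = 1 − 672/504 ≈ -0.333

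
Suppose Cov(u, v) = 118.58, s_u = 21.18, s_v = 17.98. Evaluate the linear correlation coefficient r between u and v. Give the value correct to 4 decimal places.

r = Cov(u,v) / (s_u · s_v) = 118.58 / (21.18 × 17.98)
  = 118.58 / 380.8164 ≈ 0.3114

0.3114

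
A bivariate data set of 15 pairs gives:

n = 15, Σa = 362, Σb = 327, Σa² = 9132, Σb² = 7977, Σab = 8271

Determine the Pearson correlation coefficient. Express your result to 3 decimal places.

r = (nΣab − ΣaΣb) / √[(nΣa² − (Σa)²)(nΣb² − (Σb)²)]
Numerator: 15×8271 − 362×327 = 5691
Denominator: √[(136980 − 131044)(119655 − 106929)] = √[5936 × 12726] = 8691.4634
r = 5691 / 8691.4634 ≈ 0.655

0.655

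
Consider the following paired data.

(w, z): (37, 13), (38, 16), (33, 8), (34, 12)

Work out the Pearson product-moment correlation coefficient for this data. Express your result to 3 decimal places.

0.911

n = 4, Σw = 142, Σz = 49, Σw² = 5058, Σz² = 633, Σwz = 1761
nΣwz − ΣwΣz = 7044 − 6958 = 86
nΣw² − (Σw)² = 20232 − 20164 = 68; nΣz² − (Σz)² = 2532 − 2401 = 131
r = 86 / √(68 × 131) = 86 / 94.3822 ≈ 0.911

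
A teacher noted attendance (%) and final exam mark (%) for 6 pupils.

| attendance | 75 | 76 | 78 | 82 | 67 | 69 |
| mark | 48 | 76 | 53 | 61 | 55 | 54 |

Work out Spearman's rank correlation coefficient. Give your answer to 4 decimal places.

0.2000

Rank attendance: 3, 4, 5, 6, 1, 2
Rank mark: 1, 6, 2, 5, 4, 3
d = rank(attendance) − rank(mark): 2, -2, 3, 1, -3, -1; Σd² = 28
ρ = 1 − 6Σd² / [n(n²−1)] = 1 − 6×28 / (6×35) = 1 − 168/210 ≈ 0.2000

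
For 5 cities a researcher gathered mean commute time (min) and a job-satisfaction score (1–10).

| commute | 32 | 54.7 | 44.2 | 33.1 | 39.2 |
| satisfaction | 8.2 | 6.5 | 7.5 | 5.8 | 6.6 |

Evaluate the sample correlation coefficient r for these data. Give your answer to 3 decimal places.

n = 5, Σx = 203.2, Σy = 34.6, Σx² = 8601.98, Σy² = 242.94, Σxy = 1400.15
nΣxy − ΣxΣy = 7000.75 − 7030.72 = -29.97
nΣx² − (Σx)² = 43009.9 − 41290.24 = 1719.66; nΣy² − (Σy)² = 1214.7 − 1197.16 = 17.54
r = -29.97 / √(1719.66 × 17.54) = -29.97 / 173.6745 ≈ -0.173

-0.173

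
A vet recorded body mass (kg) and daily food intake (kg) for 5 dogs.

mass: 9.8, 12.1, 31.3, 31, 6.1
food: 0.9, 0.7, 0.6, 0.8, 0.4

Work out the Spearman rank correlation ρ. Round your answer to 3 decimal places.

0.100

Rank mass: 2, 3, 5, 4, 1
Rank food: 5, 3, 2, 4, 1
d = rank(mass) − rank(food): -3, 0, 3, 0, 0; Σd² = 18
ρ = 1 − 6Σd² / [n(n²−1)] = 1 − 6×18 / (5×24) = 1 − 108/120 ≈ 0.100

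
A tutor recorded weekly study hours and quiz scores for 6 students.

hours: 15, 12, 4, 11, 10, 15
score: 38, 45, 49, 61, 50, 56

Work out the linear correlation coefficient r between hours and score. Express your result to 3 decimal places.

-0.133

n = 6, Σx = 67, Σy = 299, Σx² = 831, Σy² = 15227, Σxy = 3317
nΣxy − ΣxΣy = 19902 − 20033 = -131
nΣx² − (Σx)² = 4986 − 4489 = 497; nΣy² − (Σy)² = 91362 − 89401 = 1961
r = -131 / √(497 × 1961) = -131 / 987.2269 ≈ -0.133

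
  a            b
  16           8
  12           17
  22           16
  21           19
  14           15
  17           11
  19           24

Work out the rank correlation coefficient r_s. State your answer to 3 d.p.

Rank a: 3, 1, 7, 6, 2, 4, 5
Rank b: 1, 5, 4, 6, 3, 2, 7
d = rank(a) − rank(b): 2, -4, 3, 0, -1, 2, -2; Σd² = 38
ρ = 1 − 6Σd² / [n(n²−1)] = 1 − 6×38 / (7×48) = 1 − 228/336 ≈ 0.321

0.321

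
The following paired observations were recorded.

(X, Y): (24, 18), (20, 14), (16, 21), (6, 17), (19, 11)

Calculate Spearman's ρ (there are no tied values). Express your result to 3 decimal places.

Rank X: 5, 4, 2, 1, 3
Rank Y: 4, 2, 5, 3, 1
d = rank(X) − rank(Y): 1, 2, -3, -2, 2; Σd² = 22
ρ = 1 − 6Σd² / [n(n²−1)] = 1 − 6×22 / (5×24) = 1 − 132/120 ≈ -0.100

-0.100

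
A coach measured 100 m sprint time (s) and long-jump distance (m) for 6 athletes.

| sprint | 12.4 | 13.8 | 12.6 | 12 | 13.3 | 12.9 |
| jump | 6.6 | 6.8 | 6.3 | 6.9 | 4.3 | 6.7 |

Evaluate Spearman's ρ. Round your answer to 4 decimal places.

Rank sprint: 2, 6, 3, 1, 5, 4
Rank jump: 3, 5, 2, 6, 1, 4
d = rank(sprint) − rank(jump): -1, 1, 1, -5, 4, 0; Σd² = 44
ρ = 1 − 6Σd² / [n(n²−1)] = 1 − 6×44 / (6×35) = 1 − 264/210 ≈ -0.2571

-0.2571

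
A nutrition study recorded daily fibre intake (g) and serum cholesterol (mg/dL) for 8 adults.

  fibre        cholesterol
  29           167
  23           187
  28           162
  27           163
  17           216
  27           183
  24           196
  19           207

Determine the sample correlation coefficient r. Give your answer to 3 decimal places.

-0.936

n = 8, Σx = 194, Σy = 1481, Σx² = 4838, Σy² = 277081, Σxy = 35331
nΣxy − ΣxΣy = 282648 − 287314 = -4666
nΣx² − (Σx)² = 38704 − 37636 = 1068; nΣy² − (Σy)² = 2216648 − 2193361 = 23287
r = -4666 / √(1068 × 23287) = -4666 / 4987.0348 ≈ -0.936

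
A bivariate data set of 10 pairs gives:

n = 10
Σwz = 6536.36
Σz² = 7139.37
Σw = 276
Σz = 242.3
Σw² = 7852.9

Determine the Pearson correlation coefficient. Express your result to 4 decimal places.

-0.2766

r = (nΣwz − ΣwΣz) / √[(nΣw² − (Σw)²)(nΣz² − (Σz)²)]
Numerator: 10×6536.36 − 276×242.3 = -1511.2
Denominator: √[(78529 − 76176)(71393.7 − 58709.29)] = √[2353 × 12684.41] = 5463.1874
r = -1511.2 / 5463.1874 ≈ -0.2766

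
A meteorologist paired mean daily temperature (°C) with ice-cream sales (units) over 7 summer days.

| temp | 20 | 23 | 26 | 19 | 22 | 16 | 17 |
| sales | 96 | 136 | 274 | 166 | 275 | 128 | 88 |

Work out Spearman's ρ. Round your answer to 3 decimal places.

Rank temp: 4, 6, 7, 3, 5, 1, 2
Rank sales: 2, 4, 6, 5, 7, 3, 1
d = rank(temp) − rank(sales): 2, 2, 1, -2, -2, -2, 1; Σd² = 22
ρ = 1 − 6Σd² / [n(n²−1)] = 1 − 6×22 / (7×48) = 1 − 132/336 ≈ 0.607

0.607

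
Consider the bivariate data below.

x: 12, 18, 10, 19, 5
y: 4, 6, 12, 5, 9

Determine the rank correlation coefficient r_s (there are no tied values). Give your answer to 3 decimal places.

-0.600

Rank x: 3, 4, 2, 5, 1
Rank y: 1, 3, 5, 2, 4
d = rank(x) − rank(y): 2, 1, -3, 3, -3; Σd² = 32
ρ = 1 − 6Σd² / [n(n²−1)] = 1 − 6×32 / (5×24) = 1 − 192/120 ≈ -0.600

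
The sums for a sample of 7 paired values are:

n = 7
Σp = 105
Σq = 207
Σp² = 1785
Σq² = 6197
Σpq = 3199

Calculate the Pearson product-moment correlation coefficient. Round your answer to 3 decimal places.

r = (nΣpq − ΣpΣq) / √[(nΣp² − (Σp)²)(nΣq² − (Σq)²)]
Numerator: 7×3199 − 105×207 = 658
Denominator: √[(12495 − 11025)(43379 − 42849)] = √[1470 × 530] = 882.6664
r = 658 / 882.6664 ≈ 0.745

0.745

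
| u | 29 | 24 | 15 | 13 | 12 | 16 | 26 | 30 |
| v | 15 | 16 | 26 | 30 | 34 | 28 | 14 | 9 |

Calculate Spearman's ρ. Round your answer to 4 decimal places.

Rank u: 7, 5, 3, 2, 1, 4, 6, 8
Rank v: 3, 4, 5, 7, 8, 6, 2, 1
d = rank(u) − rank(v): 4, 1, -2, -5, -7, -2, 4, 7; Σd² = 164
ρ = 1 − 6Σd² / [n(n²−1)] = 1 − 6×164 / (8×63) = 1 − 984/504 ≈ -0.9524

-0.9524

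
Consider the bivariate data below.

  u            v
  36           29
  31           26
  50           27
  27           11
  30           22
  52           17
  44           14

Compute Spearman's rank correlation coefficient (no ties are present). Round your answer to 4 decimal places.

Rank u: 4, 3, 6, 1, 2, 7, 5
Rank v: 7, 5, 6, 1, 4, 3, 2
d = rank(u) − rank(v): -3, -2, 0, 0, -2, 4, 3; Σd² = 42
ρ = 1 − 6Σd² / [n(n²−1)] = 1 − 6×42 / (7×48) = 1 − 252/336 ≈ 0.2500

0.2500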